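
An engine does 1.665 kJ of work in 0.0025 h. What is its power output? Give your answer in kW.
Convert to SI: W = 1665.0 J, t = 9.0 s
P = W/t = 1665.0/9.0 = 185.0 W = 0.185 kW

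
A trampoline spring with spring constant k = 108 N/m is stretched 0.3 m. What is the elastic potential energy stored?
PE = ½kx² = ½(108)(0.3)² = 4.86 J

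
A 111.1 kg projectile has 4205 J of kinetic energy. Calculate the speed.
v = √(2·KE/m) = √(2·4205/111.1) = 8.7 m/s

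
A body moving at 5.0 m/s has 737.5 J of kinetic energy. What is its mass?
m = 2·KE/v² = 2·737.5/(5.0)² = 59.0 kg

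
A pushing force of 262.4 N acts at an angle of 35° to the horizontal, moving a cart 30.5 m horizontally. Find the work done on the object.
W = F·d·cosθ = (262.4)(30.5)cos(35°) = 6556 J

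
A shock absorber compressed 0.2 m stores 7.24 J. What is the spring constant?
k = 2·PE/x² = 2·7.24/(0.2)² = 362.0 N/m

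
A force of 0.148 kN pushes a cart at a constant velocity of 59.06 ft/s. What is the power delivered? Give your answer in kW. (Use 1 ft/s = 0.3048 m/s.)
Convert to SI: F = 148.0 N, v = 18.0015 m/s
P = Fv = (148.0)(18.0015) = 2664.22 W = 2.664 kW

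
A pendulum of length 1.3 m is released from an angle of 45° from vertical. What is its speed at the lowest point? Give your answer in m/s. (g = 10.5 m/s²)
h = L(1 − cosθ) = 1.3(1 − cos45°) = 0.380761 m
v = √(2gh) = √(2·10.5·0.380761) = 2.828 m/s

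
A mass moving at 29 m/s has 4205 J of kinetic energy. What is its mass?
m = 2·KE/v² = 2·4205/(29)² = 10.0 kg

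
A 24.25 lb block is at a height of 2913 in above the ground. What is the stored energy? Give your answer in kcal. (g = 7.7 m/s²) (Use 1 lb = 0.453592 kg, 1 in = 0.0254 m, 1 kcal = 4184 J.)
Convert to SI: m = 10.9996 kg, h = 73.9902 m
PE = mgh = (10.9996)(7.7)(73.9902) = 6266.75 J = 1.498 kcal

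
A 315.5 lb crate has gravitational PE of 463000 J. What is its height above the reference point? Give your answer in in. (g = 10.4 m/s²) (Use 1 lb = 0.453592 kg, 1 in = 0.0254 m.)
Convert to SI: m = 143.108 kg, PE = 463000 J
h = PE/(mg) = 463000/(143.108·10.4) = 311.088 m = 12250 in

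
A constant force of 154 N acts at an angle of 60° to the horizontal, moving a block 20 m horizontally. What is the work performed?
W = F·d·cosθ = (154)(20)cos(60°) = 1540 J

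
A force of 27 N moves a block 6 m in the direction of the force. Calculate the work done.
W = F·d = (27)(6) = 162.0 J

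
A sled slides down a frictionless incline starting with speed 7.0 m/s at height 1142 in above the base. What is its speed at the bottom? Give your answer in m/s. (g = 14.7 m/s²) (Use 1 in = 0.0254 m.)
Convert to SI: v₀ = 7.0 m/s, h = 29.0068 m
½mv₀² + mgh = ½mv² ⇒ v = √(v₀² + 2gh) = √(7.0² + 2·14.7·29.0068) = 30.03 m/s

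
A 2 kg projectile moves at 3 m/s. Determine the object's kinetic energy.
KE = ½mv² = ½(2)(3)² = 9.0 J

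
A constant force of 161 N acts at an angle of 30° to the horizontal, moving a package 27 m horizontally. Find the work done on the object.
W = F·d·cosθ = (161)(27)cos(30°) = 3765 J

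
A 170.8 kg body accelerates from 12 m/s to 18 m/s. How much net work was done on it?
W = ΔKE = ½m(v₂² − v₁²) = ½(170.8)(18² − 12²) = 15372.0 J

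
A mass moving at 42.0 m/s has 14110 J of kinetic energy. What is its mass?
m = 2·KE/v² = 2·14110/(42.0)² = 16.0 kg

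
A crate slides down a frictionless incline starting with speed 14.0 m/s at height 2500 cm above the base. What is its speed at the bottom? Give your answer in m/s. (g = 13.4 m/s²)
Convert to SI: v₀ = 14.0 m/s, h = 25.0 m
½mv₀² + mgh = ½mv² ⇒ v = √(v₀² + 2gh) = √(14.0² + 2·13.4·25.0) = 29.43 m/s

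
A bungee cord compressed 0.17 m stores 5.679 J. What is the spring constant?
k = 2·PE/x² = 2·5.679/(0.17)² = 393.0 N/m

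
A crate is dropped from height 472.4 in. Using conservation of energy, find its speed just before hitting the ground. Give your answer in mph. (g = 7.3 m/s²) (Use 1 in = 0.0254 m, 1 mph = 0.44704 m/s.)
Convert to SI: h = 11.999 m
mgh = ½mv² ⇒ v = √(2gh) = √(2·7.3·11.999) = 13.2357 m/s = 29.61 mph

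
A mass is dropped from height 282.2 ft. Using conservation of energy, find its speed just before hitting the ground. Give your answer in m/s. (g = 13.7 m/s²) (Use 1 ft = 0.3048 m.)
Convert to SI: h = 86.0146 m
mgh = ½mv² ⇒ v = √(2gh) = √(2·13.7·86.0146) = 48.55 m/s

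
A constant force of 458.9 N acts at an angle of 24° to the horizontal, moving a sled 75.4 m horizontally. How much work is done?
W = F·d·cosθ = (458.9)(75.4)cos(24°) = 31610 J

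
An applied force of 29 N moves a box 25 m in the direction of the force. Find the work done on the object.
W = F·d = (29)(25) = 725.0 J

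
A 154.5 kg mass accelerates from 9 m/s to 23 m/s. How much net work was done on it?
W = ΔKE = ½m(v₂² − v₁²) = ½(154.5)(23² − 9²) = 34608.0 J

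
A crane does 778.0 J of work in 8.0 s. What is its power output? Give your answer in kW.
P = W/t = 778.0/8.0 = 97.25 W = 0.09725 kW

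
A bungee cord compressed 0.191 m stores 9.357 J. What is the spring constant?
k = 2·PE/x² = 2·9.357/(0.191)² = 513.0 N/m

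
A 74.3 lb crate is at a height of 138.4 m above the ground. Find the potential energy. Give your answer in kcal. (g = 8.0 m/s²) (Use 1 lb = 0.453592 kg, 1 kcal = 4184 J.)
Convert to SI: m = 33.7019 kg, h = 138.4 m
PE = mgh = (33.7019)(8.0)(138.4) = 37314.7 J = 8.918 kcal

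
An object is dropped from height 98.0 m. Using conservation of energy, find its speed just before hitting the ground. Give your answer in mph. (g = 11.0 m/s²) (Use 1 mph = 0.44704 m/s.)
mgh = ½mv² ⇒ v = √(2gh) = √(2·11.0·98.0) = 46.4327 m/s = 103.9 mph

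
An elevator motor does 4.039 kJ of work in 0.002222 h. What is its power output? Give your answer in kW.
Convert to SI: W = 4039.0 J, t = 7.9992 s
P = W/t = 4039.0/7.9992 = 504.925 W = 0.5049 kW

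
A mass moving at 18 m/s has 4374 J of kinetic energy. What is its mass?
m = 2·KE/v² = 2·4374/(18)² = 27.0 kg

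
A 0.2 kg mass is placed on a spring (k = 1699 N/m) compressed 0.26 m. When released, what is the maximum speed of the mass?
½kx² = ½mv² ⇒ v = x√(k/m) = (0.26)√(1699/0.2) = 23.96 m/s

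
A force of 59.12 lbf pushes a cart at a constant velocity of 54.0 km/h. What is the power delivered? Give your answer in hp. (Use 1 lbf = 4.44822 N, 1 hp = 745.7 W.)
Convert to SI: F = 262.979 N, v = 15.0 m/s
P = Fv = (262.979)(15.0) = 3944.68 W = 5.29 hp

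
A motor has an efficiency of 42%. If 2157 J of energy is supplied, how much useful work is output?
W_out = η·W_in = 0.42·2157 = 905.94 J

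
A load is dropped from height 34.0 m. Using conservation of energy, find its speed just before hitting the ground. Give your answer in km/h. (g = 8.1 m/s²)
mgh = ½mv² ⇒ v = √(2gh) = √(2·8.1·34.0) = 23.4691 m/s = 84.49 km/h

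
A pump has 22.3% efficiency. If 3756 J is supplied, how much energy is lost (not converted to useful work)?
W_lost = W_in(1 − η) = 3756·(1 − 0.223) = 2918 J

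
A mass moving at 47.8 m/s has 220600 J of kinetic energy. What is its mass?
m = 2·KE/v² = 2·220600/(47.8)² = 193.1 kg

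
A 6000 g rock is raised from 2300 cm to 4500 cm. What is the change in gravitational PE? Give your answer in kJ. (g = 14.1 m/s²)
Convert to SI: m = 6.0 kg, Δh = 22.0 m
ΔPE = mgΔh = (6.0)(14.1)(22.0) = 1861.2 J = 1.861 kJ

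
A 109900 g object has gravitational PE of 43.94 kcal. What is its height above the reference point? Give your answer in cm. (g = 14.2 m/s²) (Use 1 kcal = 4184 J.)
Convert to SI: m = 109.9 kg, PE = 183845 J
h = PE/(mg) = 183845/(109.9·14.2) = 117.806 m = 11780 cm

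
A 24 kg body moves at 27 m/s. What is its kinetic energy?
KE = ½mv² = ½(24)(27)² = 8748.0 J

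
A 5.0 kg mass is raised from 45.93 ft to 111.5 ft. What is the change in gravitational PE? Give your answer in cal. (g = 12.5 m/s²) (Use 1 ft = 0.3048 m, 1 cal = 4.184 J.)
Convert to SI: m = 5.0 kg, Δh = 19.9857 m
ΔPE = mgΔh = (5.0)(12.5)(19.9857) = 1249.11 J = 298.5 cal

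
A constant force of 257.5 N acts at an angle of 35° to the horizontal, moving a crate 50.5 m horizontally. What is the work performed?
W = F·d·cosθ = (257.5)(50.5)cos(35°) = 10650 J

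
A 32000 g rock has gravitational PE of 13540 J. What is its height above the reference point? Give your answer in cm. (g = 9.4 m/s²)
Convert to SI: m = 32.0 kg, PE = 13540.0 J
h = PE/(mg) = 13540.0/(32.0·9.4) = 45.0133 m = 4501 cm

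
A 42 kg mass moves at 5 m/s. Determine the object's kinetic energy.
KE = ½mv² = ½(42)(5)² = 525.0 J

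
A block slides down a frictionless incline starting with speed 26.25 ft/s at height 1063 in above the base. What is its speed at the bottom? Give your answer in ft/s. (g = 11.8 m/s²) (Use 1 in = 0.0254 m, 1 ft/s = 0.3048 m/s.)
Convert to SI: v₀ = 8.001 m/s, h = 27.0002 m
½mv₀² + mgh = ½mv² ⇒ v = √(v₀² + 2gh) = √(8.001² + 2·11.8·27.0002) = 26.4806 m/s = 86.88 ft/s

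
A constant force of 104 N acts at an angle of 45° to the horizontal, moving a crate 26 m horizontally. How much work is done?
W = F·d·cosθ = (104)(26)cos(45°) = 1912 J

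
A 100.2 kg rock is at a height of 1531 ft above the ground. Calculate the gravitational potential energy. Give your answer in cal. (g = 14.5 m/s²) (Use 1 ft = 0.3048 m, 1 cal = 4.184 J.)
Convert to SI: m = 100.2 kg, h = 466.649 m
PE = mgh = (100.2)(14.5)(466.649) = 677994 J = 162000 cal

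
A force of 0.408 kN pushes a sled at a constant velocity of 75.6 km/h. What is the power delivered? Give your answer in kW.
Convert to SI: F = 408.0 N, v = 21.0 m/s
P = Fv = (408.0)(21.0) = 8568.0 W = 8.568 kW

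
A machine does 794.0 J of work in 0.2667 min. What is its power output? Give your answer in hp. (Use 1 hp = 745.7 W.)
Convert to SI: W = 794.0 J, t = 16.002 s
P = W/t = 794.0/16.002 = 49.6188 W = 0.06654 hp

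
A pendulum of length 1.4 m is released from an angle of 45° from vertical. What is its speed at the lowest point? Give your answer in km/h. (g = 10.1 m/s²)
h = L(1 − cosθ) = 1.4(1 − cos45°) = 0.410051 m
v = √(2gh) = √(2·10.1·0.410051) = 2.87802 m/s = 10.36 km/h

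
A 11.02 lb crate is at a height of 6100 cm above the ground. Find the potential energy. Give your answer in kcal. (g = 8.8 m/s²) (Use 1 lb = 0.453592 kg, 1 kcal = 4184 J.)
Convert to SI: m = 4.99858 kg, h = 61.0 m
PE = mgh = (4.99858)(8.8)(61.0) = 2683.24 J = 0.6413 kcal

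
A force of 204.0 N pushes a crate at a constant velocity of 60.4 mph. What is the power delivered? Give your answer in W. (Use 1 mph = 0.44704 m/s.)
Convert to SI: F = 204.0 N, v = 27.0012 m/s
P = Fv = (204.0)(27.0012) = 5508 W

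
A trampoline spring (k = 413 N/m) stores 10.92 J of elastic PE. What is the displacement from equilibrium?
x = √(2·PE/k) = √(2·10.92/413) = 0.23 m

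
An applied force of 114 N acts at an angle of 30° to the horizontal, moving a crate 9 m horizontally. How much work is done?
W = F·d·cosθ = (114)(9)cos(30°) = 888.5 J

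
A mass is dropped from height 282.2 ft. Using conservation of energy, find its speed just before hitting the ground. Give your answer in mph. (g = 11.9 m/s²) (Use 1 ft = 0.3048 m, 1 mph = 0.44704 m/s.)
Convert to SI: h = 86.0146 m
mgh = ½mv² ⇒ v = √(2gh) = √(2·11.9·86.0146) = 45.2454 m/s = 101.2 mph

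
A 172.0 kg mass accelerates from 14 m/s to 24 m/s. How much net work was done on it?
W = ΔKE = ½m(v₂² − v₁²) = ½(172.0)(24² − 14²) = 32680.0 J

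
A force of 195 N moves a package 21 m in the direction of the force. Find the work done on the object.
W = F·d = (195)(21) = 4095 J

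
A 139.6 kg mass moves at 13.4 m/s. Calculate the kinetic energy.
KE = ½mv² = ½(139.6)(13.4)² = 12530 J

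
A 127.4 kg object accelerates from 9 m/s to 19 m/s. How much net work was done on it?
W = ΔKE = ½m(v₂² − v₁²) = ½(127.4)(19² − 9²) = 17836.0 J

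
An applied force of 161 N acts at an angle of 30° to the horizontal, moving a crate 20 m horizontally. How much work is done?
W = F·d·cosθ = (161)(20)cos(30°) = 2789 J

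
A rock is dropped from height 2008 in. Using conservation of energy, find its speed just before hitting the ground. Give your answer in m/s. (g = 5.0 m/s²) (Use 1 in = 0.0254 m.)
Convert to SI: h = 51.0032 m
mgh = ½mv² ⇒ v = √(2gh) = √(2·5.0·51.0032) = 22.58 m/s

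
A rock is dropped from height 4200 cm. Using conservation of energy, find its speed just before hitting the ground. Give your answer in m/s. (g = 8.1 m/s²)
Convert to SI: h = 42.0 m
mgh = ½mv² ⇒ v = √(2gh) = √(2·8.1·42.0) = 26.08 m/s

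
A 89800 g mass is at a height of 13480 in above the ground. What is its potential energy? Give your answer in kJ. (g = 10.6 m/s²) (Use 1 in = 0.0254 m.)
Convert to SI: m = 89.8 kg, h = 342.392 m
PE = mgh = (89.8)(10.6)(342.392) = 325916 J = 325.9 kJ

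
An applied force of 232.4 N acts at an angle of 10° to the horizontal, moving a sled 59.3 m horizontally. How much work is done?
W = F·d·cosθ = (232.4)(59.3)cos(10°) = 13570 J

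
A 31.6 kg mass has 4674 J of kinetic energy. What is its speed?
v = √(2·KE/m) = √(2·4674/31.6) = 17.2 m/s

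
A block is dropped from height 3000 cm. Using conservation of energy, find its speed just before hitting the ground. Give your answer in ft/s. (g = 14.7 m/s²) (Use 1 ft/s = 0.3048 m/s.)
Convert to SI: h = 30.0 m
mgh = ½mv² ⇒ v = √(2gh) = √(2·14.7·30.0) = 29.6985 m/s = 97.44 ft/s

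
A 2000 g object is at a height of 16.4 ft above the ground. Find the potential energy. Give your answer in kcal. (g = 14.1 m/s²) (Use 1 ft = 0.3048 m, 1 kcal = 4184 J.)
Convert to SI: m = 2.0 kg, h = 4.99872 m
PE = mgh = (2.0)(14.1)(4.99872) = 140.964 J = 0.03369 kcal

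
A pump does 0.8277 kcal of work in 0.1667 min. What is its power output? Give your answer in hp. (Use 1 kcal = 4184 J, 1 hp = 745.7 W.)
Convert to SI: W = 3463.1 J, t = 10.002 s
P = W/t = 3463.1/10.002 = 346.24 W = 0.4643 hp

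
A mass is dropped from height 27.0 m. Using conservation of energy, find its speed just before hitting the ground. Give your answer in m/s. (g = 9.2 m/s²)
mgh = ½mv² ⇒ v = √(2gh) = √(2·9.2·27.0) = 22.29 m/s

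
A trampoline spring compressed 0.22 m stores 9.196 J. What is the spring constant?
k = 2·PE/x² = 2·9.196/(0.22)² = 380.0 N/m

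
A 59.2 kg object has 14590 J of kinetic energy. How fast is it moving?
v = √(2·KE/m) = √(2·14590/59.2) = 22.2 m/s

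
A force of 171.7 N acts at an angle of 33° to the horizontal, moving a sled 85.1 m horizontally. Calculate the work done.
W = F·d·cosθ = (171.7)(85.1)cos(33°) = 12250 J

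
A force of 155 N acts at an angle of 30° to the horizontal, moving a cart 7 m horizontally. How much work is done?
W = F·d·cosθ = (155)(7)cos(30°) = 939.6 J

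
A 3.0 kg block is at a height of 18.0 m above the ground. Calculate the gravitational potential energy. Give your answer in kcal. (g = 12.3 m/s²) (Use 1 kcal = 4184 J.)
PE = mgh = (3.0)(12.3)(18.0) = 664.2 J = 0.1587 kcal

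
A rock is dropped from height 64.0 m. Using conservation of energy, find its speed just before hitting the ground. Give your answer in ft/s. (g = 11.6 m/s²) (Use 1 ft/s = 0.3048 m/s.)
mgh = ½mv² ⇒ v = √(2gh) = √(2·11.6·64.0) = 38.5331 m/s = 126.4 ft/s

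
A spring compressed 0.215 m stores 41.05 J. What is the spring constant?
k = 2·PE/x² = 2·41.05/(0.215)² = 1776 N/m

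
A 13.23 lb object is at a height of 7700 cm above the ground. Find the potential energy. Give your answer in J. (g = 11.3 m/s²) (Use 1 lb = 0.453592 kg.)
Convert to SI: m = 6.00102 kg, h = 77.0 m
PE = mgh = (6.00102)(11.3)(77.0) = 5221 J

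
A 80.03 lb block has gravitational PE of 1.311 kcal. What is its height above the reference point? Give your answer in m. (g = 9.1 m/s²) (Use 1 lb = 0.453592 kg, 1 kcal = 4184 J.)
Convert to SI: m = 36.301 kg, PE = 5485.22 J
h = PE/(mg) = 5485.22/(36.301·9.1) = 16.6 m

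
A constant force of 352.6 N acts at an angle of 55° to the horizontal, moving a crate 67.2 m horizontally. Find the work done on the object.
W = F·d·cosθ = (352.6)(67.2)cos(55°) = 13590 J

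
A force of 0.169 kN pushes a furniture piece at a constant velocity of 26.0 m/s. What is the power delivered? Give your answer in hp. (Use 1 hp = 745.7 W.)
Convert to SI: F = 169.0 N, v = 26.0 m/s
P = Fv = (169.0)(26.0) = 4394.0 W = 5.892 hp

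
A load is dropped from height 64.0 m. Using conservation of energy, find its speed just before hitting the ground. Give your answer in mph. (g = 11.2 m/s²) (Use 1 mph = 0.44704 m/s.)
mgh = ½mv² ⇒ v = √(2gh) = √(2·11.2·64.0) = 37.8629 m/s = 84.7 mph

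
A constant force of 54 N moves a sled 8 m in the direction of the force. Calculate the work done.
W = F·d = (54)(8) = 432.0 J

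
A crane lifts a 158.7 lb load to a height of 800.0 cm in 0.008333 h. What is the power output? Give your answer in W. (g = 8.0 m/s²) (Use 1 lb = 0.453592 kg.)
Convert to SI: m = 71.9851 kg, h = 8.0 m, t = 29.9988 s
P = mgh/t = (71.9851)(8.0)(8.0)/29.9988 = 153.6 W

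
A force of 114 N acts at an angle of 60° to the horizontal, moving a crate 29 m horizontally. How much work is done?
W = F·d·cosθ = (114)(29)cos(60°) = 1653 J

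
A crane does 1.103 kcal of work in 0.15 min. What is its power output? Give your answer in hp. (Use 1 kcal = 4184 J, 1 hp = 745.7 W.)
Convert to SI: W = 4614.95 J, t = 9.0 s
P = W/t = 4614.95/9.0 = 512.772 W = 0.6876 hp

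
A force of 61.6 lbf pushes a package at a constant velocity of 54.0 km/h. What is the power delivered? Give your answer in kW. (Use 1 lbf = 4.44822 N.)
Convert to SI: F = 274.01 N, v = 15.0 m/s
P = Fv = (274.01)(15.0) = 4110.16 W = 4.11 kW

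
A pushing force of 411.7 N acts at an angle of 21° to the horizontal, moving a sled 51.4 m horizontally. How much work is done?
W = F·d·cosθ = (411.7)(51.4)cos(21°) = 19760 J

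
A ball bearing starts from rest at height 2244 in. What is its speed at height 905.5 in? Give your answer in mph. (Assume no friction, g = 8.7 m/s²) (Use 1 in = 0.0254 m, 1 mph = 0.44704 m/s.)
Convert to SI: h₁−h₂ = 33.9979 m
mgh₁ = mgh₂ + ½mv² ⇒ v = √(2g(h₁−h₂)) = √(2·8.7·33.9979) = 24.3221 m/s = 54.41 mph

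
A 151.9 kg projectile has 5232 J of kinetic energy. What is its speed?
v = √(2·KE/m) = √(2·5232/151.9) = 8.3 m/s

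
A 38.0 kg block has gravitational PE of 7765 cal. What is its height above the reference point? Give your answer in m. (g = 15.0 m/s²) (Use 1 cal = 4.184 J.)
Convert to SI: m = 38.0 kg, PE = 32488.8 J
h = PE/(mg) = 32488.8/(38.0·15.0) = 57.0 m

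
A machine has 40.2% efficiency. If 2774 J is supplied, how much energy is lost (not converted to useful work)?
W_lost = W_in(1 − η) = 2774·(1 − 0.402) = 1659 J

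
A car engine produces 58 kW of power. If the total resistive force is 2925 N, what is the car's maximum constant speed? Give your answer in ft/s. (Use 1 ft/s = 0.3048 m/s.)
P = Fv ⇒ v = P/F = 58000 W/2925.0 N = 19.8291 m/s = 65.06 ft/s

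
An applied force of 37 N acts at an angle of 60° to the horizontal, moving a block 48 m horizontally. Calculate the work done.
W = F·d·cosθ = (37)(48)cos(60°) = 888.0 J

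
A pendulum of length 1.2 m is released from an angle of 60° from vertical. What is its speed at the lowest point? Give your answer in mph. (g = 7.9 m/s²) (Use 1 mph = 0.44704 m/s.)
h = L(1 − cosθ) = 1.2(1 − cos60°) = 0.6 m
v = √(2gh) = √(2·7.9·0.6) = 3.07896 m/s = 6.887 mph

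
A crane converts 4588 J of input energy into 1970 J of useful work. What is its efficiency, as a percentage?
η = W_out/W_in = 1970/4588 = 42.94%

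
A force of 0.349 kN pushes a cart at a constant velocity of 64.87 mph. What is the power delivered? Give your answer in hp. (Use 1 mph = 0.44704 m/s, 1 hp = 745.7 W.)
Convert to SI: F = 349.0 N, v = 28.9995 m/s
P = Fv = (349.0)(28.9995) = 10120.8 W = 13.57 hp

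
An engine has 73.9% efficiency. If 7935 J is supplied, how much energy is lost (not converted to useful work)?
W_lost = W_in(1 − η) = 7935·(1 − 0.739) = 2071 J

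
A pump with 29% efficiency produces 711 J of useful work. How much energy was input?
W_in = W_out/η = 711/0.29 = 2452 J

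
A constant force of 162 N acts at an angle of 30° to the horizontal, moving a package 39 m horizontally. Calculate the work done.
W = F·d·cosθ = (162)(39)cos(30°) = 5472 J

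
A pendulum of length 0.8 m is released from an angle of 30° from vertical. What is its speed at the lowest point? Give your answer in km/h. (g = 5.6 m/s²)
h = L(1 − cosθ) = 0.8(1 − cos30°) = 0.10718 m
v = √(2gh) = √(2·5.6·0.10718) = 1.09563 m/s = 3.944 km/h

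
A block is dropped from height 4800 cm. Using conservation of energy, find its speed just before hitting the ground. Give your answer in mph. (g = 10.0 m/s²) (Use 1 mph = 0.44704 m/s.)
Convert to SI: h = 48.0 m
mgh = ½mv² ⇒ v = √(2gh) = √(2·10.0·48.0) = 30.9839 m/s = 69.31 mph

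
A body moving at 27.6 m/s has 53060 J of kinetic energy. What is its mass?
m = 2·KE/v² = 2·53060/(27.6)² = 139.3 kg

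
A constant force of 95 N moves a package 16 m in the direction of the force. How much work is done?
W = F·d = (95)(16) = 1520 J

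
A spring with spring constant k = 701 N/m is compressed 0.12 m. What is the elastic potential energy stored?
PE = ½kx² = ½(701)(0.12)² = 5.047 J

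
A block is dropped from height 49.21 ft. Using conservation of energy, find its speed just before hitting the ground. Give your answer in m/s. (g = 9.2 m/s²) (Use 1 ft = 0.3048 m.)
Convert to SI: h = 14.9992 m
mgh = ½mv² ⇒ v = √(2gh) = √(2·9.2·14.9992) = 16.61 m/s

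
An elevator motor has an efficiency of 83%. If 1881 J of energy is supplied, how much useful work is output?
W_out = η·W_in = 0.83·1881 = 1561.23 J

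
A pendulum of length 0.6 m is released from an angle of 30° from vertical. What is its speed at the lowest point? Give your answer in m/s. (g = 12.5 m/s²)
h = L(1 − cosθ) = 0.6(1 − cos30°) = 0.0803848 m
v = √(2gh) = √(2·12.5·0.0803848) = 1.418 m/s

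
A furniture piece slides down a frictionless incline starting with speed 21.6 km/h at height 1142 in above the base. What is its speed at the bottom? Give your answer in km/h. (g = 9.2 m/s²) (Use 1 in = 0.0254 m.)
Convert to SI: v₀ = 6.0 m/s, h = 29.0068 m
½mv₀² + mgh = ½mv² ⇒ v = √(v₀² + 2gh) = √(6.0² + 2·9.2·29.0068) = 23.8689 m/s = 85.93 km/h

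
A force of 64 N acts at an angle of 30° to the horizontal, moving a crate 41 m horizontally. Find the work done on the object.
W = F·d·cosθ = (64)(41)cos(30°) = 2272 J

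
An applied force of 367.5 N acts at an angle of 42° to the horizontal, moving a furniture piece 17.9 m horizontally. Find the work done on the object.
W = F·d·cosθ = (367.5)(17.9)cos(42°) = 4889 J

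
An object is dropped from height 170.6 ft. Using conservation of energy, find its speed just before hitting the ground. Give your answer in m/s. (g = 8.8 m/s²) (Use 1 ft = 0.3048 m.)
Convert to SI: h = 51.9989 m
mgh = ½mv² ⇒ v = √(2gh) = √(2·8.8·51.9989) = 30.25 m/s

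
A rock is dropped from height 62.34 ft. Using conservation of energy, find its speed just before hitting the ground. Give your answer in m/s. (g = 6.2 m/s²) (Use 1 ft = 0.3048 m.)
Convert to SI: h = 19.0012 m
mgh = ½mv² ⇒ v = √(2gh) = √(2·6.2·19.0012) = 15.35 m/s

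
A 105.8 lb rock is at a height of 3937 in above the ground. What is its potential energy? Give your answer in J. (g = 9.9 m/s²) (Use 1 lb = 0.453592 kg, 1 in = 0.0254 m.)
Convert to SI: m = 47.99 kg, h = 99.9998 m
PE = mgh = (47.99)(9.9)(99.9998) = 47510 J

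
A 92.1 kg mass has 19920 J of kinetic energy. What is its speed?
v = √(2·KE/m) = √(2·19920/92.1) = 20.8 m/s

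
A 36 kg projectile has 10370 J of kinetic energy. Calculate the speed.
v = √(2·KE/m) = √(2·10370/36) = 24.0 m/s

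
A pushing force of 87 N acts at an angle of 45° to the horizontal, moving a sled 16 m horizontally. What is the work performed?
W = F·d·cosθ = (87)(16)cos(45°) = 984.3 J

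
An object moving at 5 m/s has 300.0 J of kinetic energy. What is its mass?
m = 2·KE/v² = 2·300.0/(5)² = 24.0 kg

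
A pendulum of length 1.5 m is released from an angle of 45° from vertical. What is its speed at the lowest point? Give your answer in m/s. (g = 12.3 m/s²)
h = L(1 − cosθ) = 1.5(1 − cos45°) = 0.43934 m
v = √(2gh) = √(2·12.3·0.43934) = 3.288 m/s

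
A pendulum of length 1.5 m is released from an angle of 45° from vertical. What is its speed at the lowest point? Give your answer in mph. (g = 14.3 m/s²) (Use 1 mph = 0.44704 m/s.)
h = L(1 − cosθ) = 1.5(1 − cos45°) = 0.43934 m
v = √(2gh) = √(2·14.3·0.43934) = 3.54473 m/s = 7.929 mph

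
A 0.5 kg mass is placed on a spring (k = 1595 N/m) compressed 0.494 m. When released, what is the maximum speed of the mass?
½kx² = ½mv² ⇒ v = x√(k/m) = (0.494)√(1595/0.5) = 27.9 m/s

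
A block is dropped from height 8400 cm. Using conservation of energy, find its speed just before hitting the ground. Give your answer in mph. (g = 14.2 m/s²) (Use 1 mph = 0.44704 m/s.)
Convert to SI: h = 84.0 m
mgh = ½mv² ⇒ v = √(2gh) = √(2·14.2·84.0) = 48.8426 m/s = 109.3 mph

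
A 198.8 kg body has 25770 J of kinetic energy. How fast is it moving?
v = √(2·KE/m) = √(2·25770/198.8) = 16.1 m/s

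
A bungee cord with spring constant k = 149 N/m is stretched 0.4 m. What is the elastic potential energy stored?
PE = ½kx² = ½(149)(0.4)² = 11.92 J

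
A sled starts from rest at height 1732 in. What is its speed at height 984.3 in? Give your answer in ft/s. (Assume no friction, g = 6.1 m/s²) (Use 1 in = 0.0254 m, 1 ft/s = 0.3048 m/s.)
Convert to SI: h₁−h₂ = 18.9916 m
mgh₁ = mgh₂ + ½mv² ⇒ v = √(2g(h₁−h₂)) = √(2·6.1·18.9916) = 15.2216 m/s = 49.94 ft/s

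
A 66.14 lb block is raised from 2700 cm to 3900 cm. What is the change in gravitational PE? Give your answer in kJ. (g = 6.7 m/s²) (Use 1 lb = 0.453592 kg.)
Convert to SI: m = 30.0006 kg, Δh = 12.0 m
ΔPE = mgΔh = (30.0006)(6.7)(12.0) = 2412.05 J = 2.412 kJ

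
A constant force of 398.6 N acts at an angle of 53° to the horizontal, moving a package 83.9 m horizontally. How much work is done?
W = F·d·cosθ = (398.6)(83.9)cos(53°) = 20130 J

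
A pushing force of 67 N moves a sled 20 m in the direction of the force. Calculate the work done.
W = F·d = (67)(20) = 1340 J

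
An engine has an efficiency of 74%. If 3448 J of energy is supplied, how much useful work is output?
W_out = η·W_in = 0.74·3448 = 2551.52 J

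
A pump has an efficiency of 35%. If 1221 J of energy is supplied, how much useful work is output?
W_out = η·W_in = 0.35·1221 = 427.35 J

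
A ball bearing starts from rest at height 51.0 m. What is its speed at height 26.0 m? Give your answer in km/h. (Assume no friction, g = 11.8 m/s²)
mgh₁ = mgh₂ + ½mv² ⇒ v = √(2g(h₁−h₂)) = √(2·11.8·25.0) = 24.2899 m/s = 87.44 km/h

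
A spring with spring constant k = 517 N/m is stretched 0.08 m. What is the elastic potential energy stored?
PE = ½kx² = ½(517)(0.08)² = 1.654 J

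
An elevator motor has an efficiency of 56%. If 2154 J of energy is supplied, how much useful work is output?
W_out = η·W_in = 0.56·2154 = 1206.24 J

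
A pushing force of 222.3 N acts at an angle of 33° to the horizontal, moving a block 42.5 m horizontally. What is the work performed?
W = F·d·cosθ = (222.3)(42.5)cos(33°) = 7924 J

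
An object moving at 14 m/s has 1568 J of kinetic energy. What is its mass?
m = 2·KE/v² = 2·1568/(14)² = 16.0 kg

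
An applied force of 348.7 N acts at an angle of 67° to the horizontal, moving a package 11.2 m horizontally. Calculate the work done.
W = F·d·cosθ = (348.7)(11.2)cos(67°) = 1526 J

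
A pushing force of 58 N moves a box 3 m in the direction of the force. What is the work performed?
W = F·d = (58)(3) = 174.0 J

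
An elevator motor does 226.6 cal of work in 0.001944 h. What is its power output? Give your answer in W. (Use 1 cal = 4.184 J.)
Convert to SI: W = 948.094 J, t = 6.9984 s
P = W/t = 948.094/6.9984 = 135.5 W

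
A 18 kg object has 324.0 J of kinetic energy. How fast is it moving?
v = √(2·KE/m) = √(2·324.0/18) = 6.0 m/s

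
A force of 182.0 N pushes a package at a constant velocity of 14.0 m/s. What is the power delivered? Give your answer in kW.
P = Fv = (182.0)(14.0) = 2548.0 W = 2.548 kW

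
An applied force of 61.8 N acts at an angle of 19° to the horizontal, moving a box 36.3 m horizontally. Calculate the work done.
W = F·d·cosθ = (61.8)(36.3)cos(19°) = 2121 J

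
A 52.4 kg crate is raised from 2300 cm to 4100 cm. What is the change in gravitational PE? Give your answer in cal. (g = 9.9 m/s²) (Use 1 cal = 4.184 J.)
Convert to SI: m = 52.4 kg, Δh = 18.0 m
ΔPE = mgΔh = (52.4)(9.9)(18.0) = 9337.68 J = 2232 cal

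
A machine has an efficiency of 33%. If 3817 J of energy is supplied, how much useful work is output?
W_out = η·W_in = 0.33·3817 = 1259.61 J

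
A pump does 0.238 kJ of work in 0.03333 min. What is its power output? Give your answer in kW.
Convert to SI: W = 238.0 J, t = 1.9998 s
P = W/t = 238.0/1.9998 = 119.012 W = 0.119 kW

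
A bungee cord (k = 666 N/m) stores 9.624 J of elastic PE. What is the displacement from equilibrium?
x = √(2·PE/k) = √(2·9.624/666) = 0.17 m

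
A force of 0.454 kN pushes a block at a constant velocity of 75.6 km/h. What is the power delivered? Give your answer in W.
Convert to SI: F = 454.0 N, v = 21.0 m/s
P = Fv = (454.0)(21.0) = 9534 W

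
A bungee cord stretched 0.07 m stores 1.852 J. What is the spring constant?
k = 2·PE/x² = 2·1.852/(0.07)² = 755.9 N/m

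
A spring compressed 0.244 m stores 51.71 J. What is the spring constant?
k = 2·PE/x² = 2·51.71/(0.244)² = 1737 N/m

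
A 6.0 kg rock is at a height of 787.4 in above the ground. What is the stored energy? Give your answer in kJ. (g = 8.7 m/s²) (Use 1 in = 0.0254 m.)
Convert to SI: m = 6.0 kg, h = 20.0 m
PE = mgh = (6.0)(8.7)(20.0) = 1044.0 J = 1.044 kJ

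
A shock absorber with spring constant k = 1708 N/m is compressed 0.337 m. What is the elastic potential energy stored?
PE = ½kx² = ½(1708)(0.337)² = 96.99 J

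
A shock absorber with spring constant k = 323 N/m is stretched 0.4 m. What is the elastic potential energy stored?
PE = ½kx² = ½(323)(0.4)² = 25.84 J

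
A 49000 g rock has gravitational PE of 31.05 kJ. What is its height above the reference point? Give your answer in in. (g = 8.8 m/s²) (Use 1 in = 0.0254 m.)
Convert to SI: m = 49.0 kg, PE = 31050.0 J
h = PE/(mg) = 31050.0/(49.0·8.8) = 72.0083 m = 2835 in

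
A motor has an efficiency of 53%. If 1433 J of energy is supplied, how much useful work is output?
W_out = η·W_in = 0.53·1433 = 759.49 J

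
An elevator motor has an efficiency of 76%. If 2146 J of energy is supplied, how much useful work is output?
W_out = η·W_in = 0.76·2146 = 1630.96 J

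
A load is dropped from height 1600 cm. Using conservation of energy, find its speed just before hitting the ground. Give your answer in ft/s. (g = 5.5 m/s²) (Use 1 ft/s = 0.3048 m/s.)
Convert to SI: h = 16.0 m
mgh = ½mv² ⇒ v = √(2gh) = √(2·5.5·16.0) = 13.2665 m/s = 43.53 ft/s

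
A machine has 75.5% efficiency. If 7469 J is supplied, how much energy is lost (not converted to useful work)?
W_lost = W_in(1 − η) = 7469·(1 − 0.755) = 1830 J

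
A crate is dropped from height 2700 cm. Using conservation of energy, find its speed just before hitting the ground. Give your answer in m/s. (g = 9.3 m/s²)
Convert to SI: h = 27.0 m
mgh = ½mv² ⇒ v = √(2gh) = √(2·9.3·27.0) = 22.41 m/s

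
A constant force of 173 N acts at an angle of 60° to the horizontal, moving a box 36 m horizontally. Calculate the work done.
W = F·d·cosθ = (173)(36)cos(60°) = 3114 J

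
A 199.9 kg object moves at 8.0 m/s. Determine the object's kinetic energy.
KE = ½mv² = ½(199.9)(8.0)² = 6397 J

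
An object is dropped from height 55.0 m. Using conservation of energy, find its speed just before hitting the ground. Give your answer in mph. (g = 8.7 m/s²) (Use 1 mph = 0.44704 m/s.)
mgh = ½mv² ⇒ v = √(2gh) = √(2·8.7·55.0) = 30.9354 m/s = 69.2 mph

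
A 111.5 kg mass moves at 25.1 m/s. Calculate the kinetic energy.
KE = ½mv² = ½(111.5)(25.1)² = 35120 J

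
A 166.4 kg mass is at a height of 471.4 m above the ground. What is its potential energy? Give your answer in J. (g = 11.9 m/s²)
PE = mgh = (166.4)(11.9)(471.4) = 933400 J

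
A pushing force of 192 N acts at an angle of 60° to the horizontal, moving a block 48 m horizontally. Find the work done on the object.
W = F·d·cosθ = (192)(48)cos(60°) = 4608 J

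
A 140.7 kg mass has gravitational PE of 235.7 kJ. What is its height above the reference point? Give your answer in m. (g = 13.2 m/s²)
Convert to SI: m = 140.7 kg, PE = 235700 J
h = PE/(mg) = 235700/(140.7·13.2) = 126.9 m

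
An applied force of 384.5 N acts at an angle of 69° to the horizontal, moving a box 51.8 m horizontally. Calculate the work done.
W = F·d·cosθ = (384.5)(51.8)cos(69°) = 7138 J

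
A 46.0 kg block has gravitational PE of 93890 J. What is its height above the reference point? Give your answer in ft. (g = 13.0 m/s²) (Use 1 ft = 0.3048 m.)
h = PE/(mg) = 93890.0/(46.0·13.0) = 157.007 m = 515.1 ft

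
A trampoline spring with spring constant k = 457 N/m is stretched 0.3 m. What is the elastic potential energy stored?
PE = ½kx² = ½(457)(0.3)² = 20.57 J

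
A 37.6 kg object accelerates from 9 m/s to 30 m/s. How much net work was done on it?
W = ΔKE = ½m(v₂² − v₁²) = ½(37.6)(30² − 9²) = 15397.2 J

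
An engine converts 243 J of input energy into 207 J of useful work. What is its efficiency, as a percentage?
η = W_out/W_in = 207/243 = 85.19%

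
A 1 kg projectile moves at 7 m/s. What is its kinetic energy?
KE = ½mv² = ½(1)(7)² = 24.5 J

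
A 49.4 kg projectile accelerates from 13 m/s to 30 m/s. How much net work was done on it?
W = ΔKE = ½m(v₂² − v₁²) = ½(49.4)(30² − 13²) = 18055.7 J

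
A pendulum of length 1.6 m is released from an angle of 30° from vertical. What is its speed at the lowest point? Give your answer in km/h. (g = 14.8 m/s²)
h = L(1 − cosθ) = 1.6(1 − cos30°) = 0.214359 m
v = √(2gh) = √(2·14.8·0.214359) = 2.51894 m/s = 9.068 km/h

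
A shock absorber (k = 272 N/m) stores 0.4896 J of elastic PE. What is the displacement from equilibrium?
x = √(2·PE/k) = √(2·0.4896/272) = 0.06 m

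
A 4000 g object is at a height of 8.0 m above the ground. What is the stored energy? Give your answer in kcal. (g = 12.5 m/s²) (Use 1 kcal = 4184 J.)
Convert to SI: m = 4.0 kg, h = 8.0 m
PE = mgh = (4.0)(12.5)(8.0) = 400.0 J = 0.0956 kcal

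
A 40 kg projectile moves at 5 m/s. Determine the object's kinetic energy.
KE = ½mv² = ½(40)(5)² = 500.0 J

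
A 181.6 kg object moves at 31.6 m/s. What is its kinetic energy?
KE = ½mv² = ½(181.6)(31.6)² = 90670 J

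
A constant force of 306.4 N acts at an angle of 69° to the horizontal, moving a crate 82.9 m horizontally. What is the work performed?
W = F·d·cosθ = (306.4)(82.9)cos(69°) = 9103 J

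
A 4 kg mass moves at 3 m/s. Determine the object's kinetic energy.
KE = ½mv² = ½(4)(3)² = 18.0 J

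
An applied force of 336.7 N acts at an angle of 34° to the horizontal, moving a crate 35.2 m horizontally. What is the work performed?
W = F·d·cosθ = (336.7)(35.2)cos(34°) = 9826 J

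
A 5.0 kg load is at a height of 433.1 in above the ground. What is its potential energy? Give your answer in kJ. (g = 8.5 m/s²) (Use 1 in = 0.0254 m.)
Convert to SI: m = 5.0 kg, h = 11.0007 m
PE = mgh = (5.0)(8.5)(11.0007) = 467.531 J = 0.4675 kJ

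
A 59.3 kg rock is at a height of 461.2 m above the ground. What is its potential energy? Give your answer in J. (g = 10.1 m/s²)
PE = mgh = (59.3)(10.1)(461.2) = 276200 J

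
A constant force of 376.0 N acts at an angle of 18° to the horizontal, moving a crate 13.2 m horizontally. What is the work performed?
W = F·d·cosθ = (376.0)(13.2)cos(18°) = 4720 J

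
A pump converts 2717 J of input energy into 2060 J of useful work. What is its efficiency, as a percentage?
η = W_out/W_in = 2060/2717 = 75.82%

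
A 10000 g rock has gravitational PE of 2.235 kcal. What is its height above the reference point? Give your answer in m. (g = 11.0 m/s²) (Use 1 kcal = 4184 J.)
Convert to SI: m = 10.0 kg, PE = 9351.24 J
h = PE/(mg) = 9351.24/(10.0·11.0) = 85.01 m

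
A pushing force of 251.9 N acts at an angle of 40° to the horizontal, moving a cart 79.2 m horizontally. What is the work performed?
W = F·d·cosθ = (251.9)(79.2)cos(40°) = 15280 J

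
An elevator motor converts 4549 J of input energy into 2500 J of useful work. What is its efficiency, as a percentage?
η = W_out/W_in = 2500/4549 = 54.96%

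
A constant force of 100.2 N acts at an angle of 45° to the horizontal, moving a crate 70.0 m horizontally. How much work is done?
W = F·d·cosθ = (100.2)(70.0)cos(45°) = 4960 J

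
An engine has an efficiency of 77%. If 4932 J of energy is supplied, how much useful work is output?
W_out = η·W_in = 0.77·4932 = 3797.64 J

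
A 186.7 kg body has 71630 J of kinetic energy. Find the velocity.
v = √(2·KE/m) = √(2·71630/186.7) = 27.7 m/s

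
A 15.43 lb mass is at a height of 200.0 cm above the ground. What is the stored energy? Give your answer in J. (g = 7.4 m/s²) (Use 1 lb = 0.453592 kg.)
Convert to SI: m = 6.99892 kg, h = 2.0 m
PE = mgh = (6.99892)(7.4)(2.0) = 103.6 J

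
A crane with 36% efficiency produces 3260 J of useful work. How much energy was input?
W_in = W_out/η = 3260/0.36 = 9056 J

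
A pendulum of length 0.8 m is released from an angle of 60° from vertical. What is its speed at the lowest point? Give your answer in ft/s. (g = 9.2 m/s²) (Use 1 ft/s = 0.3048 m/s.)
h = L(1 − cosθ) = 0.8(1 − cos60°) = 0.4 m
v = √(2gh) = √(2·9.2·0.4) = 2.71293 m/s = 8.901 ft/s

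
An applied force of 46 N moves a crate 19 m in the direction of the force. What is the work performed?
W = F·d = (46)(19) = 874.0 J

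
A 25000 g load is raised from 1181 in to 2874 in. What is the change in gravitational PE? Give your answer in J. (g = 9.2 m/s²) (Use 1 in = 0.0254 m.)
Convert to SI: m = 25.0 kg, Δh = 43.0022 m
ΔPE = mgΔh = (25.0)(9.2)(43.0022) = 9891 J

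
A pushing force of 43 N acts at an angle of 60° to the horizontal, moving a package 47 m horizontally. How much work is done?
W = F·d·cosθ = (43)(47)cos(60°) = 1011 J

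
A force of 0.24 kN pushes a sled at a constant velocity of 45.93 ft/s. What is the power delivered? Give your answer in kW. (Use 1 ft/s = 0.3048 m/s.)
Convert to SI: F = 240.0 N, v = 13.9995 m/s
P = Fv = (240.0)(13.9995) = 3359.87 W = 3.36 kW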